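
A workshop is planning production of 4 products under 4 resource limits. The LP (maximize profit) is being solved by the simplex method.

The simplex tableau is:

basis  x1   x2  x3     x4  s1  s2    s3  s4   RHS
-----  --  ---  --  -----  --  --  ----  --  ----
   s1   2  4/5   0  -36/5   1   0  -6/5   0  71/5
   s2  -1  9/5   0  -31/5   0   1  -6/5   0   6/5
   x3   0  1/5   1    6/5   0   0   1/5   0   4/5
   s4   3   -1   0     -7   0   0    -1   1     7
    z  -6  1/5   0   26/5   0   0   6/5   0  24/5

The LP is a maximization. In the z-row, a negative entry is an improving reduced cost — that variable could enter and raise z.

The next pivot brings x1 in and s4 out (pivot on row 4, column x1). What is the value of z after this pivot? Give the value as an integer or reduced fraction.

94/5

Minimum ratio for x1: 7/3 = 7/3.
z changes by −(z-row coeff of x1)·ratio = −(-6)·(7/3) = 14.
New z = 24/5 + 14 = 94/5.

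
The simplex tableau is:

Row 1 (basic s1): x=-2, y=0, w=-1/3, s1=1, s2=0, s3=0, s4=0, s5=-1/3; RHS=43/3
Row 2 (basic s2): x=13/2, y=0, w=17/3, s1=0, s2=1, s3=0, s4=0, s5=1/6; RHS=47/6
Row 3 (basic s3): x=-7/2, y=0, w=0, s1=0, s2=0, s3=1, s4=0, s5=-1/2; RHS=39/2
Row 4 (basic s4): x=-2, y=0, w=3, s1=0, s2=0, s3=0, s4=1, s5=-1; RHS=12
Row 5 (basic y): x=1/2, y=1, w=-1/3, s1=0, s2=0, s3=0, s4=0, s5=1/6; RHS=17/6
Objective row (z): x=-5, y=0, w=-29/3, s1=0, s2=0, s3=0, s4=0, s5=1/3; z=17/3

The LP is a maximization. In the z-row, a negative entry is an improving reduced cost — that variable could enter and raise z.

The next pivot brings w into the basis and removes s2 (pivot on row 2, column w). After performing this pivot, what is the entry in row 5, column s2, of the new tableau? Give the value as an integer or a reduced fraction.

1/17

Pivot element is row 2, column w: 17/3.
Normalize row 2: new (row 2, s2) = 1/(17/3) = 3/17.
row 5 ← row 5 − (-1/3)·(new row 2): 0 − (-1/3)·(3/17) = 1/17.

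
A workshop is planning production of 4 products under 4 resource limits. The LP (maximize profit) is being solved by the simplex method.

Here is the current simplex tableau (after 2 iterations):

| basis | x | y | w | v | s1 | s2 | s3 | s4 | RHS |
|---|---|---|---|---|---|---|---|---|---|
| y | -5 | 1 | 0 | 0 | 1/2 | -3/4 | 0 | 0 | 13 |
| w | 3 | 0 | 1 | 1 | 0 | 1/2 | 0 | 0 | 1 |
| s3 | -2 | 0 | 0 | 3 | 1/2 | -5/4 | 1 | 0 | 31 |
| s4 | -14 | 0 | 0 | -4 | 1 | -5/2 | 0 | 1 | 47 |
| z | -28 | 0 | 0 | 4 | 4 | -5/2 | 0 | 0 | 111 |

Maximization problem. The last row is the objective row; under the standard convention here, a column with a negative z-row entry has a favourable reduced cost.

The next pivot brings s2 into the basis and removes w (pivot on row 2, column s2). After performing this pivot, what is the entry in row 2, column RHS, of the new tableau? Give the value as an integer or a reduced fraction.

Pivot element is row 2, column s2: 1/2.
Normalize row 2: new (row 2, RHS) = 1/(1/2) = 2.
Row 2 is the pivot row, so the entry is 2.

2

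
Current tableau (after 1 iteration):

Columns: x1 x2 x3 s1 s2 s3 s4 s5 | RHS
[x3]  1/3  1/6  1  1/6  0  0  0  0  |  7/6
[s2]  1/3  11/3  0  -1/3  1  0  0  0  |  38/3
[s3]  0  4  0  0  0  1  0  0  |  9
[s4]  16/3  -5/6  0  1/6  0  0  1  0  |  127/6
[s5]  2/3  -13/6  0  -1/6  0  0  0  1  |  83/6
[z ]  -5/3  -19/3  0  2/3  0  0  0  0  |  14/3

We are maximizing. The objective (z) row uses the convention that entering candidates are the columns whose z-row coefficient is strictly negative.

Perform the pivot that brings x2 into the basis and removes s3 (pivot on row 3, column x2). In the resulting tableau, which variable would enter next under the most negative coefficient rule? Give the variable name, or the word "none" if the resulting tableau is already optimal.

Pivot element 4. New z-row = old z-row − (-19/3)·(row 3/4).
Updated z-row coefficients: x1: -5/3, x2: 0, x3: 0, s1: 2/3, s2: 0, s3: 19/12, s4: 0, s5: 0.
The most negative is -5/3 in column x1, so x1 would enter next.

x1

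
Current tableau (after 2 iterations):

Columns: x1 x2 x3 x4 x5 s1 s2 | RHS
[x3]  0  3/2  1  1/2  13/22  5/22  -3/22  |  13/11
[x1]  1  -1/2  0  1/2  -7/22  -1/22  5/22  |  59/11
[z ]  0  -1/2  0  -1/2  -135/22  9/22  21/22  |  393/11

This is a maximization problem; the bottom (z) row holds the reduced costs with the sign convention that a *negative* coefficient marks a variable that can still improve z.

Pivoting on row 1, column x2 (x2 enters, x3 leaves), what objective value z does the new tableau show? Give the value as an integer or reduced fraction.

Minimum ratio for x2: (13/11)/(3/2) = 26/33.
z changes by −(z-row coeff of x2)·ratio = −(-1/2)·(26/33) = 13/33.
New z = 393/11 + (13/33) = 1192/33.

1192/33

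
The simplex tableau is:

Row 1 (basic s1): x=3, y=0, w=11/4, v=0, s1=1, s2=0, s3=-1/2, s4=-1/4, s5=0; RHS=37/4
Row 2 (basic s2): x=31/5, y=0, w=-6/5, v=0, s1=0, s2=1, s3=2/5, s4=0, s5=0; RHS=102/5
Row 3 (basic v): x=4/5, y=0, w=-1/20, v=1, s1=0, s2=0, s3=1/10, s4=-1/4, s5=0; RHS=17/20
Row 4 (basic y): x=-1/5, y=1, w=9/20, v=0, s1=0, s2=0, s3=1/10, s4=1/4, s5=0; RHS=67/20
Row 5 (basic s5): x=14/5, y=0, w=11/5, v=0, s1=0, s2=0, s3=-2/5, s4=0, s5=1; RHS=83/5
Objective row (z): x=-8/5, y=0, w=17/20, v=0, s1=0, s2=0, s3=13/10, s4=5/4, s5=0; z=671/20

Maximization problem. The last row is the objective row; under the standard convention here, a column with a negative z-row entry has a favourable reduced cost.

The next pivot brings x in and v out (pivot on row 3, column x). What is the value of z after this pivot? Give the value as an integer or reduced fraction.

141/4

Minimum ratio for x: (17/20)/(4/5) = 17/16.
z changes by −(z-row coeff of x)·ratio = −(-8/5)·(17/16) = 17/10.
New z = 671/20 + (17/10) = 141/4.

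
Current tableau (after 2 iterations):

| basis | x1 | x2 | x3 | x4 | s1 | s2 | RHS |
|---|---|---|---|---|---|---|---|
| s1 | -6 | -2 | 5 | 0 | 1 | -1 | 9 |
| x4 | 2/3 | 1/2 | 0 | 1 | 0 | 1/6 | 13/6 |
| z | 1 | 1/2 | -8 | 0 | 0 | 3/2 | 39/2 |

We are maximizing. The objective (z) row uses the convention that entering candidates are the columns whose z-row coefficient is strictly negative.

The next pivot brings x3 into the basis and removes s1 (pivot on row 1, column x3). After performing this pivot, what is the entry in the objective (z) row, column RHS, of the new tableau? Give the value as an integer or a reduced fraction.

Pivot element is row 1, column x3: 5.
Normalize row 1: new (row 1, RHS) = 9/5 = 9/5.
z-row ← z-row − (-8)·(new row 1): 39/2 − (-8)·(9/5) = 339/10.

339/10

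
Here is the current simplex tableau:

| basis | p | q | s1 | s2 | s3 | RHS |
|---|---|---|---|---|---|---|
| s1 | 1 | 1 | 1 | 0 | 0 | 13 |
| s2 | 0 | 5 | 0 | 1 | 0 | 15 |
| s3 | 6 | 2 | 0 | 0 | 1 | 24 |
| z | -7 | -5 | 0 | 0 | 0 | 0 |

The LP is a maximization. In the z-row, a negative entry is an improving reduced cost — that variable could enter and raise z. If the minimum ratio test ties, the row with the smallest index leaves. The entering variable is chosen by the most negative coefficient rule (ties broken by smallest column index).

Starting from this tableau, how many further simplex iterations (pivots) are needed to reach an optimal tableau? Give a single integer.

2

pivot: p in, s3 out → z = 28
pivot: q in, s2 out → z = 36
No improving column remains; optimal.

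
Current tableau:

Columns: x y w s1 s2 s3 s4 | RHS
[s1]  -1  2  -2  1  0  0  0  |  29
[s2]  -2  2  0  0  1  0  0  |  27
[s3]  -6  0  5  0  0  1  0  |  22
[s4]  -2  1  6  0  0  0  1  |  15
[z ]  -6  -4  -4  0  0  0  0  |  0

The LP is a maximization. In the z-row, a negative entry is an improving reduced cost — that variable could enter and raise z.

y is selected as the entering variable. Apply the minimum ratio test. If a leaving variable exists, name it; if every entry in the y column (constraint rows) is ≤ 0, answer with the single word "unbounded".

Ratios: row 1 (s1): 29/2 = 29/2; row 2 (s2): 27/2 = 27/2; row 3 (s3): entry 0 ≤ 0, skip; row 4 (s4): 15/1 = 15.
Minimum ratio is in the s2 row, so s2 leaves.

s2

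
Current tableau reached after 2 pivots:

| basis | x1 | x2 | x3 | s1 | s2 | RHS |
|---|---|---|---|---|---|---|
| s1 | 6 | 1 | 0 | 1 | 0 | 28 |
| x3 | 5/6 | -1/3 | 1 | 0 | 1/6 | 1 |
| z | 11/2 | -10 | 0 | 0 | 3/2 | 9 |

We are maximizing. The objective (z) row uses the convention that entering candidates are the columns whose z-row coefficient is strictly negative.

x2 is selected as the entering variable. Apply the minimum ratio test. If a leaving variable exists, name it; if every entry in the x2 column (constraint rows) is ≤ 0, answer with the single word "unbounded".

s1

Ratios: row 1 (s1): 28/1 = 28; row 2 (x3): entry -1/3 ≤ 0, skip.
Minimum ratio is in the s1 row, so s1 leaves.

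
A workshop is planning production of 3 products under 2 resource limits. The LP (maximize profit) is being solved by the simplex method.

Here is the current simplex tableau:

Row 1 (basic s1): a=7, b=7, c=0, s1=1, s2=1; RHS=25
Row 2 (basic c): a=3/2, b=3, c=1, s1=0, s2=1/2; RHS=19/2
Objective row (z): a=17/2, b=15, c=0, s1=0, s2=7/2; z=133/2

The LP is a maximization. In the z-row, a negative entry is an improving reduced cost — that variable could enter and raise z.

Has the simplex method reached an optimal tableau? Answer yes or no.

No objective-row coefficient is strictly negative, so no entering variable exists; the tableau is optimal.

yes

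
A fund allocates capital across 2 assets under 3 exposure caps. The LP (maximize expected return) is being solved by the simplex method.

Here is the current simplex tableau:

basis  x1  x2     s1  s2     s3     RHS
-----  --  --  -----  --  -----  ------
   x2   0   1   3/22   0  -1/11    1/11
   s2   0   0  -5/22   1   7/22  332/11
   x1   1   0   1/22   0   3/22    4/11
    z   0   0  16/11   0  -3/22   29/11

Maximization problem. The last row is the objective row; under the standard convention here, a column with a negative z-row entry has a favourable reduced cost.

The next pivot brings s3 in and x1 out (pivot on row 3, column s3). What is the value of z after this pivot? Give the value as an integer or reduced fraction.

3

Minimum ratio for s3: (4/11)/(3/22) = 8/3.
z changes by −(z-row coeff of s3)·ratio = −(-3/22)·(8/3) = 4/11.
New z = 29/11 + (4/11) = 3.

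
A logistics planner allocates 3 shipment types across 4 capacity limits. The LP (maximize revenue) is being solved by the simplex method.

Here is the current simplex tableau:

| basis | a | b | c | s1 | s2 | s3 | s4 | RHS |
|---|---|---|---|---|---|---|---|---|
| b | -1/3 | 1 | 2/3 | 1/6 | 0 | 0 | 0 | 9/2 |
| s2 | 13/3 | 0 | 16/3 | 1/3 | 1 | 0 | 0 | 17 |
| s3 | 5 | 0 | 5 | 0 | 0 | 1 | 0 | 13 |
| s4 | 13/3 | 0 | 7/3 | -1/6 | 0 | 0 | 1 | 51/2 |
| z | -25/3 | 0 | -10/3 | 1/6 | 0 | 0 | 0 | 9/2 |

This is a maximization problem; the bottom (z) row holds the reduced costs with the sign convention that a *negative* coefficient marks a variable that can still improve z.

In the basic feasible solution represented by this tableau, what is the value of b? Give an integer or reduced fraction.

b is basic (row 1); its value is the RHS of that row: 9/2.

9/2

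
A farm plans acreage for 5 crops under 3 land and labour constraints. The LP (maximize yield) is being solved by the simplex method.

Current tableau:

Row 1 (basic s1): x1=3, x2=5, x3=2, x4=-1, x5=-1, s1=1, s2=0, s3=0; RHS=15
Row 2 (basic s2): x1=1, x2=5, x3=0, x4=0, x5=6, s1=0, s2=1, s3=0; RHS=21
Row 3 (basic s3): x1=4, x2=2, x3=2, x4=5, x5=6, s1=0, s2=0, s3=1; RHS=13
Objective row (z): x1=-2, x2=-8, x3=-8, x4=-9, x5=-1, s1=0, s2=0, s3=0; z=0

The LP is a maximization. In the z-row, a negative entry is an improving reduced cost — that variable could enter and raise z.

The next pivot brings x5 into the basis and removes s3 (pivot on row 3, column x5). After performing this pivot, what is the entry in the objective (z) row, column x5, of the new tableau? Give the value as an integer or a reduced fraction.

0

Pivot element is row 3, column x5: 6.
Normalize row 3: new (row 3, x5) = 6/6 = 1.
z-row ← z-row − (-1)·(new row 3): -1 − (-1)·1 = 0.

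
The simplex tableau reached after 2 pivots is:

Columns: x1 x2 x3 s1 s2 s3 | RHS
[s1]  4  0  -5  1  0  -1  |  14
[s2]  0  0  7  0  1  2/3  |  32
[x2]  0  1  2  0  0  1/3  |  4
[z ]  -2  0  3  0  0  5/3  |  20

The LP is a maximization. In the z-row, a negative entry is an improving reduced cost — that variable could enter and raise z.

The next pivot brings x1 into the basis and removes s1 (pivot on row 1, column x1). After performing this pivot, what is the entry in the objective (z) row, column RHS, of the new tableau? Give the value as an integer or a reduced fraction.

27

Pivot element is row 1, column x1: 4.
Normalize row 1: new (row 1, RHS) = 14/4 = 7/2.
z-row ← z-row − (-2)·(new row 1): 20 − (-2)·(7/2) = 27.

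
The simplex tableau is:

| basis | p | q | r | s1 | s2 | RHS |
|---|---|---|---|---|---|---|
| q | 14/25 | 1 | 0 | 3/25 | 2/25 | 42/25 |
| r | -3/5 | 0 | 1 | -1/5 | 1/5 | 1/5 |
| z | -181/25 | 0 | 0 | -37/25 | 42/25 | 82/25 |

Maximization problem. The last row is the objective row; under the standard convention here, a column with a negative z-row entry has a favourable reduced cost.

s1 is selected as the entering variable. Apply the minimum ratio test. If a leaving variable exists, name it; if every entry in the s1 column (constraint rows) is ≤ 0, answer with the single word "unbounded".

q

Ratios: row 1 (q): (42/25)/(3/25) = 14; row 2 (r): entry -1/5 ≤ 0, skip.
Minimum ratio is in the q row, so q leaves.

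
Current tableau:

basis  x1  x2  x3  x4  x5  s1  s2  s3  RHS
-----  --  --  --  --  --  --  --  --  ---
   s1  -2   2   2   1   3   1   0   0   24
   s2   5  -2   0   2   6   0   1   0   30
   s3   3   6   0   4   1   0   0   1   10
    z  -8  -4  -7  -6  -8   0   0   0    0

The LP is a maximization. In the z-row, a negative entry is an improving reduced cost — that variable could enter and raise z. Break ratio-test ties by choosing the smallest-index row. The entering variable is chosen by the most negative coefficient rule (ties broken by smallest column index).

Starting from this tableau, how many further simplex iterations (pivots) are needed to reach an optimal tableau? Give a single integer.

pivot: x1 in, s3 out → z = 80/3
pivot: x3 in, s1 out → z = 134
No improving column remains; optimal.

2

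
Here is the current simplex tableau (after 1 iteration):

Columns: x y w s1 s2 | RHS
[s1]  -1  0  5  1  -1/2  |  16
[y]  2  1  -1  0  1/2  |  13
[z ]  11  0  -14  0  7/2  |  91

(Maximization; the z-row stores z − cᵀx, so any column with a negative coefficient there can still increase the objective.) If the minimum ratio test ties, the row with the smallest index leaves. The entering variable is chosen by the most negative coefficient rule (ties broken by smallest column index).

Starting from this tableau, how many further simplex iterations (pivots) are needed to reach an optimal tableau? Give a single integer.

pivot: w in, s1 out → z = 679/5
No improving column remains; optimal.

1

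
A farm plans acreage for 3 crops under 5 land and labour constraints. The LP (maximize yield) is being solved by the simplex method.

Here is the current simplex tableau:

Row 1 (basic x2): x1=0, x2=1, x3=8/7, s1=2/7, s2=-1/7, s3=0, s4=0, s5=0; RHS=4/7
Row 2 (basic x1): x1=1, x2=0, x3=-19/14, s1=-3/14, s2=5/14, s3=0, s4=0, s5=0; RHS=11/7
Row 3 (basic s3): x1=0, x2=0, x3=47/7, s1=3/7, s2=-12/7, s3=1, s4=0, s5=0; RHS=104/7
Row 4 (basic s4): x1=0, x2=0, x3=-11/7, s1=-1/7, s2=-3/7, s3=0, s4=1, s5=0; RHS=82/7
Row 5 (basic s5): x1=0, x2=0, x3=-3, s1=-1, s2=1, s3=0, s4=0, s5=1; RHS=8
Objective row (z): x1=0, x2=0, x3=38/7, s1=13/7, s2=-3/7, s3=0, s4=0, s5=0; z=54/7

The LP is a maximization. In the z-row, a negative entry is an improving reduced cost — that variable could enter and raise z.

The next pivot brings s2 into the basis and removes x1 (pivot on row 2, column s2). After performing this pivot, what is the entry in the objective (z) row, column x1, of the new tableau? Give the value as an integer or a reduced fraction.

6/5

Pivot element is row 2, column s2: 5/14.
Normalize row 2: new (row 2, x1) = 1/(5/14) = 14/5.
z-row ← z-row − (-3/7)·(new row 2): 0 − (-3/7)·(14/5) = 6/5.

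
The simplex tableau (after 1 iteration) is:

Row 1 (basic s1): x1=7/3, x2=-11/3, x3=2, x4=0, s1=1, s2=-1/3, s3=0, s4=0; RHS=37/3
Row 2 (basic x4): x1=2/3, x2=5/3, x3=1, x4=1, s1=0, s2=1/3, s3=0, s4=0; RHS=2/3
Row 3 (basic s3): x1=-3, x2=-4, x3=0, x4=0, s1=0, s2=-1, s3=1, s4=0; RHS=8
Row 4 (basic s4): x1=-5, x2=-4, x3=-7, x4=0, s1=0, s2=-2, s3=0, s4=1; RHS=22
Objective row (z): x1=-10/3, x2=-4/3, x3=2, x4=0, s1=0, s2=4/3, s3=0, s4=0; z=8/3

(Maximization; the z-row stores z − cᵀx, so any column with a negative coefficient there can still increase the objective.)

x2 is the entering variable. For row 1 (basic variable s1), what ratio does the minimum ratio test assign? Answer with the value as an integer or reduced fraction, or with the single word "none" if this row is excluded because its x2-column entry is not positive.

The x2 entry in row 1 is -11/3 ≤ 0, so this row gives no ratio.

none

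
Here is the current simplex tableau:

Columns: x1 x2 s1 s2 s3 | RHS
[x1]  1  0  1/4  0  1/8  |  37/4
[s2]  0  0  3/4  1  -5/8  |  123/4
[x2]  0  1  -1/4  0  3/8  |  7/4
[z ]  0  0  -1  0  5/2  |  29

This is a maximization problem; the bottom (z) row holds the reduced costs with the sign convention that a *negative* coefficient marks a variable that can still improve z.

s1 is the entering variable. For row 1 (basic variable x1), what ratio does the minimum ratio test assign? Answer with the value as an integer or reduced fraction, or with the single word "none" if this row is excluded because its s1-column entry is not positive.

37

Ratio = RHS / (s1 entry) = (37/4) / (1/4) = 37.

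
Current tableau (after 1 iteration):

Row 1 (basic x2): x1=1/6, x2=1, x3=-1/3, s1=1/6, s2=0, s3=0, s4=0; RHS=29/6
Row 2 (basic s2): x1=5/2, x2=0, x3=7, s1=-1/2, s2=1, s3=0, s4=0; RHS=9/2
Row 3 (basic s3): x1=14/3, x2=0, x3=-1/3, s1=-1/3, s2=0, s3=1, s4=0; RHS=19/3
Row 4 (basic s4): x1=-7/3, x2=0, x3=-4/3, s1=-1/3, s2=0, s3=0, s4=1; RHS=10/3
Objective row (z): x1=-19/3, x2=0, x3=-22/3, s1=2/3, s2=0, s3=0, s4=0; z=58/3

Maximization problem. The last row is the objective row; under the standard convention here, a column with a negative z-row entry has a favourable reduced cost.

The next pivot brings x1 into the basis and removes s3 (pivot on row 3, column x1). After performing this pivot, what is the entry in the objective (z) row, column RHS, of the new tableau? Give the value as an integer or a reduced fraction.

Pivot element is row 3, column x1: 14/3.
Normalize row 3: new (row 3, RHS) = (19/3)/(14/3) = 19/14.
z-row ← z-row − (-19/3)·(new row 3): 58/3 − (-19/3)·(19/14) = 391/14.

391/14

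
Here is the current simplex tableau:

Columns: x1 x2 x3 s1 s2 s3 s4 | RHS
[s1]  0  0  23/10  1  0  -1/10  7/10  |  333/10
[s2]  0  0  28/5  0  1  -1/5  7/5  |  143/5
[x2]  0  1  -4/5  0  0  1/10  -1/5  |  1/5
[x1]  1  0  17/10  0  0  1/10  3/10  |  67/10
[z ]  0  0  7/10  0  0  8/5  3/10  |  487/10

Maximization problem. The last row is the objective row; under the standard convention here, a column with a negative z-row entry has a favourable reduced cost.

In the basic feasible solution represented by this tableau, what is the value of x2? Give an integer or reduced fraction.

x2 is basic (row 3); its value is the RHS of that row: 1/5.

1/5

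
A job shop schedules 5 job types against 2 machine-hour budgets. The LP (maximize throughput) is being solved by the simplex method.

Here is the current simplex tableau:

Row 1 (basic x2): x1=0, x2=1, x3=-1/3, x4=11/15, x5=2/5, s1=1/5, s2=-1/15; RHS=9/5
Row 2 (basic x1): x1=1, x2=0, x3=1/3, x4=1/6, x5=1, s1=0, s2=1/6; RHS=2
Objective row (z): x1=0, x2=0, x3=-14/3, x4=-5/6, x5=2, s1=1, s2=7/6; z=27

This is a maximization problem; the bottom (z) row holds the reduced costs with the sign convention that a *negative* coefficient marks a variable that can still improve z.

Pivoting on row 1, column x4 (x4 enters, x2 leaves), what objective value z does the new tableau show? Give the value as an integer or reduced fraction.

Minimum ratio for x4: (9/5)/(11/15) = 27/11.
z changes by −(z-row coeff of x4)·ratio = −(-5/6)·(27/11) = 45/22.
New z = 27 + (45/22) = 639/22.

639/22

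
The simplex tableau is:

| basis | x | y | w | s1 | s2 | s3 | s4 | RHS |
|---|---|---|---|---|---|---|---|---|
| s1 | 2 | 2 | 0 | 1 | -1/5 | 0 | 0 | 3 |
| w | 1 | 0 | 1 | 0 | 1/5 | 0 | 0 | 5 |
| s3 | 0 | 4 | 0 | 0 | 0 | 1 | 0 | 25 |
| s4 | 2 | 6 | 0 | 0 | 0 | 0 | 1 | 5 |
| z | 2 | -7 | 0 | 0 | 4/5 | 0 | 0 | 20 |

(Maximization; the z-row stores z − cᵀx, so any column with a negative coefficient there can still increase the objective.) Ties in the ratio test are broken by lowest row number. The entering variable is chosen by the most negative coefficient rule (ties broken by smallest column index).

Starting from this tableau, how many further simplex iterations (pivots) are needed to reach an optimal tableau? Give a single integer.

pivot: y in, s4 out → z = 155/6
No improving column remains; optimal.

1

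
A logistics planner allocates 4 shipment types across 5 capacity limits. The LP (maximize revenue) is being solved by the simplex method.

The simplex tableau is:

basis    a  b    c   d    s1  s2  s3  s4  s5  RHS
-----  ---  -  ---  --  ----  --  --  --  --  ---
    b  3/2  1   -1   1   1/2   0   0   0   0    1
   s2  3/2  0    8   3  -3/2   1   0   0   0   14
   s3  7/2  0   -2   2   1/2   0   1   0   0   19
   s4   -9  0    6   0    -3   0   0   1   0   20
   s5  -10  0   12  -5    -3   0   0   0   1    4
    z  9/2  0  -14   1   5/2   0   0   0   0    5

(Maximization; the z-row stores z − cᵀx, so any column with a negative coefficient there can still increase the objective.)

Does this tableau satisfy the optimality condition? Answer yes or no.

Column c has objective-row coefficient -14, which is negative; an improving pivot exists, so not yet optimal.

no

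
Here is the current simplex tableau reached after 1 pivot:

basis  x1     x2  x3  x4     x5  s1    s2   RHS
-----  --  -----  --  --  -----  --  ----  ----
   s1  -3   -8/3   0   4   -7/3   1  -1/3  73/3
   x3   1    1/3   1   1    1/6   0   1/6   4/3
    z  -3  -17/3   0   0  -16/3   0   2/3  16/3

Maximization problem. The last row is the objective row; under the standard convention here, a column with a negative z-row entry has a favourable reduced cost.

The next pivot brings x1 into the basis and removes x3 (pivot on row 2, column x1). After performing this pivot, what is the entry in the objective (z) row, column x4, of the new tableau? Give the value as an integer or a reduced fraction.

Pivot element is row 2, column x1: 1.
Normalize row 2: new (row 2, x4) = 1/1 = 1.
z-row ← z-row − (-3)·(new row 2): 0 − (-3)·1 = 3.

3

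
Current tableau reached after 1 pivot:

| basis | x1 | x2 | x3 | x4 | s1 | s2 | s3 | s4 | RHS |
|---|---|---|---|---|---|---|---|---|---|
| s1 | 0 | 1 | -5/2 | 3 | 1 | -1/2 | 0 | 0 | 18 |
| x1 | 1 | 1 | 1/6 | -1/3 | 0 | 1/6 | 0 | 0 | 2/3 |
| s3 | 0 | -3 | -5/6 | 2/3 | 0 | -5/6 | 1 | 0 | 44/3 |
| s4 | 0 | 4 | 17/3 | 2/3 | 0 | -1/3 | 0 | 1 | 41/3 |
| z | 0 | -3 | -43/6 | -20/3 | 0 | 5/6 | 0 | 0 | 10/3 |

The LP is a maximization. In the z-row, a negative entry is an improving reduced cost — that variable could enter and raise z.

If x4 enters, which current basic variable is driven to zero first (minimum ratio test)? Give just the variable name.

Ratios: row 1 (s1): 18/3 = 6; row 2 (x1): entry -1/3 ≤ 0, skip; row 3 (s3): (44/3)/(2/3) = 22; row 4 (s4): (41/3)/(2/3) = 41/2.
Minimum ratio 6 is in the s1 row, so s1 leaves.

s1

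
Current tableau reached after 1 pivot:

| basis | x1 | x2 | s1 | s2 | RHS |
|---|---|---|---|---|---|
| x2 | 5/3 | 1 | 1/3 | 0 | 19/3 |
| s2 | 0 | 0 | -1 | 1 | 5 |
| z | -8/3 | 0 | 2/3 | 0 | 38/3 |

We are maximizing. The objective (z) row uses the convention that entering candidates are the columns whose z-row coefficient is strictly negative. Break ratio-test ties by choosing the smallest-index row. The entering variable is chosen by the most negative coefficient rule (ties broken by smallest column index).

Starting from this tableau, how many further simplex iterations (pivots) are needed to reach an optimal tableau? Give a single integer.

1

pivot: x1 in, x2 out → z = 114/5
No improving column remains; optimal.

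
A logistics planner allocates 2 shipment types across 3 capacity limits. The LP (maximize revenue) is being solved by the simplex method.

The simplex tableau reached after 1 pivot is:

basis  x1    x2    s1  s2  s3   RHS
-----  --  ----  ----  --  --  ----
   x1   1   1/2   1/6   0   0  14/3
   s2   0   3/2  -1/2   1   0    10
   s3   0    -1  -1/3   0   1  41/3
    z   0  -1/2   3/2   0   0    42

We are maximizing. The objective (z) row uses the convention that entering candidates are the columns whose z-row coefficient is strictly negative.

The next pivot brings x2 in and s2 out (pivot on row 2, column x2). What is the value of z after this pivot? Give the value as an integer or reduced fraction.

136/3

Minimum ratio for x2: 10/(3/2) = 20/3.
z changes by −(z-row coeff of x2)·ratio = −(-1/2)·(20/3) = 10/3.
New z = 42 + (10/3) = 136/3.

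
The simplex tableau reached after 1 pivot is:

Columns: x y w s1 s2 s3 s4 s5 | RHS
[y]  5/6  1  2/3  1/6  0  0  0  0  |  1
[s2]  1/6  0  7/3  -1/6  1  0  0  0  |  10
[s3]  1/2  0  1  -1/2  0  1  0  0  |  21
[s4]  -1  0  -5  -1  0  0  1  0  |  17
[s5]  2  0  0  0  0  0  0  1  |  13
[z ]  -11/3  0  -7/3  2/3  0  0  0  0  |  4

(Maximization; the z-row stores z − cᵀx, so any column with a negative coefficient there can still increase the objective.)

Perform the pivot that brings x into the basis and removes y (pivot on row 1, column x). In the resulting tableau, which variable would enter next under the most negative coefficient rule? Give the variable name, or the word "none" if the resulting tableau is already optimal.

none

Pivot element 5/6. New z-row = old z-row − (-11/3)·(row 1/(5/6)).
Updated z-row coefficients: x: 0, y: 22/5, w: 3/5, s1: 7/5, s2: 0, s3: 0, s4: 0, s5: 0.
No coefficient is strictly negative; the tableau after this pivot is optimal.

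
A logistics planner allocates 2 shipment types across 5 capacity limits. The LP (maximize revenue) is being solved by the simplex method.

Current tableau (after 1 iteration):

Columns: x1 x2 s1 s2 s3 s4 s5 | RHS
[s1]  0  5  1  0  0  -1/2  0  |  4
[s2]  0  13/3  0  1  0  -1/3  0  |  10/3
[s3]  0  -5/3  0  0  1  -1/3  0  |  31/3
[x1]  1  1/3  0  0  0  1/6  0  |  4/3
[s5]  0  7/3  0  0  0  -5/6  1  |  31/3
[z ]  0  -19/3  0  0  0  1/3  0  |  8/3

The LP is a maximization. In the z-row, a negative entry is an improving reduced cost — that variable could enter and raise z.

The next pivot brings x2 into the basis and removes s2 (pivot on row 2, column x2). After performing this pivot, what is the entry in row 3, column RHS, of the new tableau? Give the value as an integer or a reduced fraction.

151/13

Pivot element is row 2, column x2: 13/3.
Normalize row 2: new (row 2, RHS) = (10/3)/(13/3) = 10/13.
row 3 ← row 3 − (-5/3)·(new row 2): 31/3 − (-5/3)·(10/13) = 151/13.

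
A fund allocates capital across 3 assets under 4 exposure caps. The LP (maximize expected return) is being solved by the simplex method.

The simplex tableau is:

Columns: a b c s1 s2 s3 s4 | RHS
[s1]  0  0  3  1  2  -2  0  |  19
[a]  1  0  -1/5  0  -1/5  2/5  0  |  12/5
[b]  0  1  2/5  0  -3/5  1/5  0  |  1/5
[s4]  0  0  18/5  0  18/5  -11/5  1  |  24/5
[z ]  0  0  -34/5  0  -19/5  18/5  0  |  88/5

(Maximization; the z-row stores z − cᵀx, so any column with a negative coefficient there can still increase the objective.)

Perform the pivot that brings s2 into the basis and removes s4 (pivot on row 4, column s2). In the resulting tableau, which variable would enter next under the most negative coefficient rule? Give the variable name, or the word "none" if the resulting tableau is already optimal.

c

Pivot element 18/5. New z-row = old z-row − (-19/5)·(row 4/(18/5)).
Updated z-row coefficients: a: 0, b: 0, c: -3, s1: 0, s2: 0, s3: 23/18, s4: 19/18.
The most negative is -3 in column c, so c would enter next.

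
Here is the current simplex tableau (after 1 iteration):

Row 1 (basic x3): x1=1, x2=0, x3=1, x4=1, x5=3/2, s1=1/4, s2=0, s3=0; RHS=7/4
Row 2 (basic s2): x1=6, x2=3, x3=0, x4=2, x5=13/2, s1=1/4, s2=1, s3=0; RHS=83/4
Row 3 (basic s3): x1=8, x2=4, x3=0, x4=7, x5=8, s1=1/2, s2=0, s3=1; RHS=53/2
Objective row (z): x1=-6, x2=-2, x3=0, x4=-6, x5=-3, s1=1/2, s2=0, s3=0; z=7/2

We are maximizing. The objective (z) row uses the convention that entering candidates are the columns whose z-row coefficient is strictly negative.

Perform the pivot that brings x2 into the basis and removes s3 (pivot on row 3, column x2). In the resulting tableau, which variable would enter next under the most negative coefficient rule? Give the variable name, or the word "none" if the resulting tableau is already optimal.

Pivot element 4. New z-row = old z-row − (-2)·(row 3/4).
Updated z-row coefficients: x1: -2, x2: 0, x3: 0, x4: -5/2, x5: 1, s1: 3/4, s2: 0, s3: 1/2.
The most negative is -5/2 in column x4, so x4 would enter next.

x4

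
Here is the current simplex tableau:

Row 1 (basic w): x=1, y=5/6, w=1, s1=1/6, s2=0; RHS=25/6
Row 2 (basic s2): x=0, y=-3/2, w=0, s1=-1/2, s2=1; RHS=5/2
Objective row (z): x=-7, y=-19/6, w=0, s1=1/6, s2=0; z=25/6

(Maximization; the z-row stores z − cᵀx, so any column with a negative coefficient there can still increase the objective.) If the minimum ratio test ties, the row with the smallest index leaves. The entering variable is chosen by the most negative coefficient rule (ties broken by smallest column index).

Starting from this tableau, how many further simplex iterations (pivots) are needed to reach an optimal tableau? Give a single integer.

pivot: x in, w out → z = 100/3
No improving column remains; optimal.

1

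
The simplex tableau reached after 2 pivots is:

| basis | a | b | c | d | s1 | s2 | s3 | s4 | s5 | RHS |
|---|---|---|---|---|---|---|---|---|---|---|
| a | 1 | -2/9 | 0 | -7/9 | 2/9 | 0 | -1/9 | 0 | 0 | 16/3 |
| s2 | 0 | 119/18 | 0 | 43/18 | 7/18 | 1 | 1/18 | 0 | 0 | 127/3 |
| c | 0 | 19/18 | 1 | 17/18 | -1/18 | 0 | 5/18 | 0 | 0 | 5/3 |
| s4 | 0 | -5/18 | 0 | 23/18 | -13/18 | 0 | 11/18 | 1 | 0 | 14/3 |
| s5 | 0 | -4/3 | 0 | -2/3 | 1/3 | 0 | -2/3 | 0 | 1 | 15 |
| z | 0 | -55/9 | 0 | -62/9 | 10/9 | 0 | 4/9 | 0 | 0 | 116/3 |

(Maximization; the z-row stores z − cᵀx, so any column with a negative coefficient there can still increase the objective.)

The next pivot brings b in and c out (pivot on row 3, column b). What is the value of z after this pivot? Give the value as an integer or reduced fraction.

918/19

Minimum ratio for b: (5/3)/(19/18) = 30/19.
z changes by −(z-row coeff of b)·ratio = −(-55/9)·(30/19) = 550/57.
New z = 116/3 + (550/57) = 918/19.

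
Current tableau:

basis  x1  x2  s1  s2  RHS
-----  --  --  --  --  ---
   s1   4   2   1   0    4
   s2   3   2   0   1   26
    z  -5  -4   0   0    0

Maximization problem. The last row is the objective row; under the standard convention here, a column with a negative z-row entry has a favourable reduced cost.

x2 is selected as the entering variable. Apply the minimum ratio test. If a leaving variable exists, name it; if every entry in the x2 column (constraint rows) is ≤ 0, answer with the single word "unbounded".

Ratios: row 1 (s1): 4/2 = 2; row 2 (s2): 26/2 = 13.
Minimum ratio is in the s1 row, so s1 leaves.

s1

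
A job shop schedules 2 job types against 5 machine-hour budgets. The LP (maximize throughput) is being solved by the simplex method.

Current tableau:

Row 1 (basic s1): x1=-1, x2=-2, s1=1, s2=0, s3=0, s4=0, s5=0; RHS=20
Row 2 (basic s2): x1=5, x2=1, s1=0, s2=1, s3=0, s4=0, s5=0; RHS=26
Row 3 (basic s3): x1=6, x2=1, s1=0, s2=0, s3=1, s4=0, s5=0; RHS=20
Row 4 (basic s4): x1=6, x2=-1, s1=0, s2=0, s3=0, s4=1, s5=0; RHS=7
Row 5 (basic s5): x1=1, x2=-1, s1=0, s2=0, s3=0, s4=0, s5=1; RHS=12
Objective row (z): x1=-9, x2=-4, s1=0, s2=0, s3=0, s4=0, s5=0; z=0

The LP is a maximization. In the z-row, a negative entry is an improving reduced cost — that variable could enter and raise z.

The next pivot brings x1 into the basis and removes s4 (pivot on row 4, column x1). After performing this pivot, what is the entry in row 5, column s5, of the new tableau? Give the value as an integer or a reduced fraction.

1

Pivot element is row 4, column x1: 6.
Normalize row 4: new (row 4, s5) = 0/6 = 0.
row 5 ← row 5 − 1·(new row 4): 1 − 1·0 = 1.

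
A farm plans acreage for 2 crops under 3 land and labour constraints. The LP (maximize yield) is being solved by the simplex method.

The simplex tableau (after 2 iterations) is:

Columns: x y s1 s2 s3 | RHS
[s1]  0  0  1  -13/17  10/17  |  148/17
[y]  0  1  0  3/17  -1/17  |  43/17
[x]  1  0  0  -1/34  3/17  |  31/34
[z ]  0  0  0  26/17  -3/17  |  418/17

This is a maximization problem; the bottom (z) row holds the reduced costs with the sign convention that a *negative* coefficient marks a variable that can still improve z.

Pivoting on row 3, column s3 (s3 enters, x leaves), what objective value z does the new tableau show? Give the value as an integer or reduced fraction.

Minimum ratio for s3: (31/34)/(3/17) = 31/6.
z changes by −(z-row coeff of s3)·ratio = −(-3/17)·(31/6) = 31/34.
New z = 418/17 + (31/34) = 51/2.

51/2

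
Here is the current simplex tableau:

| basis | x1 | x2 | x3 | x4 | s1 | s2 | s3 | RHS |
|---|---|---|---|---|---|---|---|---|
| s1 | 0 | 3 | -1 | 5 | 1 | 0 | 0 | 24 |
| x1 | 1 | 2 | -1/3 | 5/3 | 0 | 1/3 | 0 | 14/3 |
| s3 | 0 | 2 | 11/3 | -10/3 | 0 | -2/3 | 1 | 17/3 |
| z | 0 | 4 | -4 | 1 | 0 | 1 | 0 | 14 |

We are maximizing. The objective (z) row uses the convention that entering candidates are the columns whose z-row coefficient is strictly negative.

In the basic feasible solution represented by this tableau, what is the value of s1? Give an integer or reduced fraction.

24

s1 is basic (row 1); its value is the RHS of that row: 24.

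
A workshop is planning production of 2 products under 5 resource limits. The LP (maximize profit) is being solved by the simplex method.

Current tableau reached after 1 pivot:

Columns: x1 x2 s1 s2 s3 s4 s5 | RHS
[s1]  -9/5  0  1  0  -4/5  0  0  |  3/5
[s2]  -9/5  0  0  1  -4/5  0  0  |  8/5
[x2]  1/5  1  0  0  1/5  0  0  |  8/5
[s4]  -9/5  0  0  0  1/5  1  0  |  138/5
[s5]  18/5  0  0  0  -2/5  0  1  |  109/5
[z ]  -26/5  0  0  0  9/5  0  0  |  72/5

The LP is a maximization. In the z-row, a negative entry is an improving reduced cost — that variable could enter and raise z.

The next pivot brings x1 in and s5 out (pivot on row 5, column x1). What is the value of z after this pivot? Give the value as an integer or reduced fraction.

413/9

Minimum ratio for x1: (109/5)/(18/5) = 109/18.
z changes by −(z-row coeff of x1)·ratio = −(-26/5)·(109/18) = 1417/45.
New z = 72/5 + (1417/45) = 413/9.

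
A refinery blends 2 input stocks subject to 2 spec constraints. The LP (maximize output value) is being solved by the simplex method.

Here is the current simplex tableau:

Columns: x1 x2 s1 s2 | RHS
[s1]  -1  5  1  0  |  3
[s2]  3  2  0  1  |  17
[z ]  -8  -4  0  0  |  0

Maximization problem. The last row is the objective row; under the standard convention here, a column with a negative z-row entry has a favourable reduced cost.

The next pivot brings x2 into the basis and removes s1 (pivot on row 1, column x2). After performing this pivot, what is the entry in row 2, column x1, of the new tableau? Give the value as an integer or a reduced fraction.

17/5

Pivot element is row 1, column x2: 5.
Normalize row 1: new (row 1, x1) = (-1)/5 = -1/5.
row 2 ← row 2 − 2·(new row 1): 3 − 2·(-1/5) = 17/5.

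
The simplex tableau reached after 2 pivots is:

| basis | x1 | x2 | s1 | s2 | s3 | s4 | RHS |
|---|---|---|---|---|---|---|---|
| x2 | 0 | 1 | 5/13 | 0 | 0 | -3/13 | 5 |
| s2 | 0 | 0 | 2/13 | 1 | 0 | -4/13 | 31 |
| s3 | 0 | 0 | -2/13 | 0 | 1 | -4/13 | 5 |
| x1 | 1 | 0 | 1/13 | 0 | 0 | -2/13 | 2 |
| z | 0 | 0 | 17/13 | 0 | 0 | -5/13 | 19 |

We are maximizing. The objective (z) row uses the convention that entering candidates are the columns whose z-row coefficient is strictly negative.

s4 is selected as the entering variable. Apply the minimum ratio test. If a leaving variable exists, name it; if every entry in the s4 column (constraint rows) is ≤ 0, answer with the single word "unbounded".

s4-column entries: row 1: -3/13, row 2: -4/13, row 3: -4/13, row 4: -2/13. All ≤ 0, so s4 can increase without bound; the LP is unbounded in this direction.

unbounded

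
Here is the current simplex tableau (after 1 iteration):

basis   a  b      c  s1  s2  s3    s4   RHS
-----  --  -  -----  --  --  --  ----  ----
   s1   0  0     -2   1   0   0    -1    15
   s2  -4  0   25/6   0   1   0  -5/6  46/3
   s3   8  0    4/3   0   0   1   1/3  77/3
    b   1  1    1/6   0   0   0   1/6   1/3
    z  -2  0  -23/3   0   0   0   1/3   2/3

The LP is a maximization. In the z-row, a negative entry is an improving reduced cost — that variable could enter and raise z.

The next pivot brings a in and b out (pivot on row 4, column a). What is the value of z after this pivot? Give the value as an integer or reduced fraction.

4/3

Minimum ratio for a: (1/3)/1 = 1/3.
z changes by −(z-row coeff of a)·ratio = −(-2)·(1/3) = 2/3.
New z = 2/3 + (2/3) = 4/3.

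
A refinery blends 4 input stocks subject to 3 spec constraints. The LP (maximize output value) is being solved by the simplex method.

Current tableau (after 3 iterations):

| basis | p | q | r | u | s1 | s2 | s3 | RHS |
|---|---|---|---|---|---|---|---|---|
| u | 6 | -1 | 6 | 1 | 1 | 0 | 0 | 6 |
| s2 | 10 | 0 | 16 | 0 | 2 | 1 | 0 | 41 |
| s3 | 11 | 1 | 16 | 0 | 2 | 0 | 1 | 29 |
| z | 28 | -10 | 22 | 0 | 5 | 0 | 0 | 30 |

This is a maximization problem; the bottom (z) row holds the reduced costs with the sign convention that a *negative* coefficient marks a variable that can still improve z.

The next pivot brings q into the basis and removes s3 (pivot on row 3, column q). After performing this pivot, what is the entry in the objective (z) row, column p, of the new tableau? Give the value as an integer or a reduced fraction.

Pivot element is row 3, column q: 1.
Normalize row 3: new (row 3, p) = 11/1 = 11.
z-row ← z-row − (-10)·(new row 3): 28 − (-10)·11 = 138.

138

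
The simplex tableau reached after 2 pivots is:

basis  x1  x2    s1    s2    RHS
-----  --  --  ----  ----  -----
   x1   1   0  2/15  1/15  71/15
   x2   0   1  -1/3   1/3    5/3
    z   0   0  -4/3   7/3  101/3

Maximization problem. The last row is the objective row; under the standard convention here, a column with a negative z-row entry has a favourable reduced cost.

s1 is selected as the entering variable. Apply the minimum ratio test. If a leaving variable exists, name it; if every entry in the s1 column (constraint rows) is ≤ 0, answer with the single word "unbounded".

Ratios: row 1 (x1): (71/15)/(2/15) = 71/2; row 2 (x2): entry -1/3 ≤ 0, skip.
Minimum ratio is in the x1 row, so x1 leaves.

x1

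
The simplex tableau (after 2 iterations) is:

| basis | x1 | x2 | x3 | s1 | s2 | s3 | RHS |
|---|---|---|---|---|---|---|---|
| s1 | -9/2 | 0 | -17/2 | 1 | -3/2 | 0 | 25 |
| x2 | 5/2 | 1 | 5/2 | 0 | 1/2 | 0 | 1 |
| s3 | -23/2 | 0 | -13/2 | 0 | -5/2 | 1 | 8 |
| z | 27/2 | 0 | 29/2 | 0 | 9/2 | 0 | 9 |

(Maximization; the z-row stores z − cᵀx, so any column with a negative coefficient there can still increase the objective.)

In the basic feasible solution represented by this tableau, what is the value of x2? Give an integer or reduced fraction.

x2 is basic (row 2); its value is the RHS of that row: 1.

1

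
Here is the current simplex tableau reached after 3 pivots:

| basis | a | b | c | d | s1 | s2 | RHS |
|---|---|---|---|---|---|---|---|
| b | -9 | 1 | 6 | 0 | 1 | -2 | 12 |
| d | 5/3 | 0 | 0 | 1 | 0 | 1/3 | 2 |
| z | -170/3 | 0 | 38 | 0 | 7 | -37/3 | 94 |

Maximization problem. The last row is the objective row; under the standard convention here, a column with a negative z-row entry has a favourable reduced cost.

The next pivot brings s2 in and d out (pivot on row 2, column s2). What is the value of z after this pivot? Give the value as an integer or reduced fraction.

168

Minimum ratio for s2: 2/(1/3) = 6.
z changes by −(z-row coeff of s2)·ratio = −(-37/3)·6 = 74.
New z = 94 + 74 = 168.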